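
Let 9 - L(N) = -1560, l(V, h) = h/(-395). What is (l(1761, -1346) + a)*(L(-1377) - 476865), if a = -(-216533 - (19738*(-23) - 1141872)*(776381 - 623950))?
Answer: 45669383240595450144/395 ≈ 1.1562e+17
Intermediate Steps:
l(V, h) = -h/395 (l(V, h) = h*(-1/395) = -h/395)
L(N) = 1569 (L(N) = 9 - 1*(-1560) = 9 + 1560 = 1569)
a = -243256185093 (a = -(-216533 - (-453974 - 1141872)*152431) = -(-216533 - (-1595846)*152431) = -(-216533 - 1*(-243256401626)) = -(-216533 + 243256401626) = -1*243256185093 = -243256185093)
(l(1761, -1346) + a)*(L(-1377) - 476865) = (-1/395*(-1346) - 243256185093)*(1569 - 476865) = (1346/395 - 243256185093)*(-475296) = -96086193110389/395*(-475296) = 45669383240595450144/395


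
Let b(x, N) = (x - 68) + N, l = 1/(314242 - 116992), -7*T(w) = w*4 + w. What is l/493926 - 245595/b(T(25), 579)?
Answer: -10468307659723378/21019854430125 ≈ -498.02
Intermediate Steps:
T(w) = -5*w/7 (T(w) = -(w*4 + w)/7 = -(4*w + w)/7 = -5*w/7)
l = 1/197250 ≈ 5.0697e-6
b(x, N) = -68 + N + x (b(x, N) = (-68 + x) + N = -68 + N + x)
l/493926 - 245595/b(T(25), 579) = (1/197250)/493926 - 245595/(-68 + 579 - 5/7*25) = (1/197250)*(1/493926) - 245595/(-68 + 579 - 125/7) = 1/97426903500 - 245595/3452/7 = 1/97426903500 - 245595*7/3452 = 1/97426903500 - 1719165/3452 = -10468307659723378/21019854430125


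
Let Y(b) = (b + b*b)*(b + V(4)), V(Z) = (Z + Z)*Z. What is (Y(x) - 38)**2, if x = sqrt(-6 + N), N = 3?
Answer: 16246 - 7946*I*sqrt(3) ≈ 16246.0 - 13763.0*I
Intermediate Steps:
V(Z) = 2*Z**2 (V(Z) = (2*Z)*Z = 2*Z**2)
x = I*sqrt(3) (x = sqrt(-6 + 3) = sqrt(-3) = I*sqrt(3) ≈ 1.732*I)
Y(b) = (32 + b)*(b + b**2) (Y(b) = (b + b*b)*(b + 2*4**2) = (b + b**2)*(b + 2*16) = (b + b**2)*(b + 32) = (b + b**2)*(32 + b) = (32 + b)*(b + b**2))
(Y(x) - 38)**2 = ((I*sqrt(3))*(32 + (I*sqrt(3))**2 + 33*(I*sqrt(3))) - 38)**2 = ((I*sqrt(3))*(32 - 3 + 33*I*sqrt(3)) - 38)**2 = ((I*sqrt(3))*(29 + 33*I*sqrt(3)) - 38)**2 = (I*sqrt(3)*(29 + 33*I*sqrt(3)) - 38)**2 = (-38 + I*sqrt(3)*(29 + 33*I*sqrt(3)))**2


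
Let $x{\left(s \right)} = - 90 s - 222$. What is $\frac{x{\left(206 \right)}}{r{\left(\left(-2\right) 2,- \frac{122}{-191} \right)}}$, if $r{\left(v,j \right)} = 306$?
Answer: $- \frac{3127}{51} \approx -61.314$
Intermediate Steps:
$x{\left(s \right)} = -222 - 90 s$
$\frac{x{\left(206 \right)}}{r{\left(\left(-2\right) 2,- \frac{122}{-191} \right)}} = \frac{-222 - 18540}{306} = \left(-222 - 18540\right) \frac{1}{306} = \left(-18762\right) \frac{1}{306} = - \frac{3127}{51}$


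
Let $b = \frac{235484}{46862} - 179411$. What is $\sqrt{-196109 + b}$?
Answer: $\frac{i \sqrt{206162137677918}}{23431} \approx 612.79 i$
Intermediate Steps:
$b = - \frac{4203661399}{23431}$ ($b = 235484 \cdot \frac{1}{46862} - 179411 = \frac{117742}{23431} - 179411 = - \frac{4203661399}{23431} \approx -1.7941 \cdot 10^{5}$)
$\sqrt{-196109 + b} = \sqrt{-196109 - \frac{4203661399}{23431}} = \sqrt{- \frac{8798691378}{23431}} = \frac{i \sqrt{206162137677918}}{23431}$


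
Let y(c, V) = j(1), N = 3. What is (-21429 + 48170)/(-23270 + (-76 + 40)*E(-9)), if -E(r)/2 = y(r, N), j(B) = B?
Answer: -26741/23198 ≈ -1.1527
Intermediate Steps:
y(c, V) = 1
E(r) = -2 (E(r) = -2*1 = -2)
(-21429 + 48170)/(-23270 + (-76 + 40)*E(-9)) = (-21429 + 48170)/(-23270 + (-76 + 40)*(-2)) = 26741/(-23270 - 36*(-2)) = 26741/(-23270 + 72) = 26741/(-23198) = 26741*(-1/23198) = -26741/23198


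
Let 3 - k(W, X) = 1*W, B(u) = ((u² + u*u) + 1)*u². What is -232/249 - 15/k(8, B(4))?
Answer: 515/249 ≈ 2.0683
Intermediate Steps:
B(u) = u²*(1 + 2*u²) (B(u) = ((u² + u²) + 1)*u² = (2*u² + 1)*u² = (1 + 2*u²)*u² = u²*(1 + 2*u²))
k(W, X) = 3 - W
-232/249 - 15/k(8, B(4)) = -232/249 - 15/(3 - 1*8) = -232*1/249 - 15/(3 - 8) = -232/249 - 15/(-5) = -232/249 - 15*(-⅕) = -232/249 + 3 = 515/249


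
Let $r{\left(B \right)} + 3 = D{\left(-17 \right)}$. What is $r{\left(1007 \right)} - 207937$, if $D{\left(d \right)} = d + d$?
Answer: $-207974$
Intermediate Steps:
$D{\left(d \right)} = 2 d$
$r{\left(B \right)} = -37$ ($r{\left(B \right)} = -3 + 2 \left(-17\right) = -3 - 34 = -37$)
$r{\left(1007 \right)} - 207937 = -37 - 207937 = -207974$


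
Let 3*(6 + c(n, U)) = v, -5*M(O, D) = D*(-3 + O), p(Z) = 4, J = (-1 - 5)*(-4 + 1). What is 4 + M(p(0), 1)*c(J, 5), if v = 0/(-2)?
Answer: 26/5 ≈ 5.2000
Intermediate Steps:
J = 18 (J = -6*(-3) = 18)
v = 0 (v = 0*(-½) = 0)
M(O, D) = -D*(-3 + O)/5
c(n, U) = -6 (c(n, U) = -6 + (⅓)*0 = -6 + 0 = -6)
4 + M(p(0), 1)*c(J, 5) = 4 + ((⅕)*1*(3 - 1*4))*(-6) = 4 + ((⅕)*1*(3 - 4))*(-6) = 4 + ((⅕)*1*(-1))*(-6) = 4 - ⅕*(-6) = 4 + 6/5 = 26/5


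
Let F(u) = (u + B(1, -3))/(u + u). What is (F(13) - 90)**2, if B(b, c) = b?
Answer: 1352569/169 ≈ 8003.4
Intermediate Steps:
F(u) = (1 + u)/(2*u) (F(u) = (u + 1)/(u + u) = (1 + u)/((2*u)) = (1 + u)*(1/(2*u)) = (1 + u)/(2*u))
(F(13) - 90)**2 = ((1/2)*(1 + 13)/13 - 90)**2 = ((1/2)*(1/13)*14 - 90)**2 = (7/13 - 90)**2 = (-1163/13)**2 = 1352569/169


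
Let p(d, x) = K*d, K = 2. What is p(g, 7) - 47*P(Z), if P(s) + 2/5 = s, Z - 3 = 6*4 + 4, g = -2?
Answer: -7211/5 ≈ -1442.2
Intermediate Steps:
p(d, x) = 2*d
Z = 31 (Z = 3 + (6*4 + 4) = 3 + (24 + 4) = 3 + 28 = 31)
P(s) = -2/5 + s
p(g, 7) - 47*P(Z) = 2*(-2) - 47*(-2/5 + 31) = -4 - 47*153/5 = -4 - 7191/5 = -7211/5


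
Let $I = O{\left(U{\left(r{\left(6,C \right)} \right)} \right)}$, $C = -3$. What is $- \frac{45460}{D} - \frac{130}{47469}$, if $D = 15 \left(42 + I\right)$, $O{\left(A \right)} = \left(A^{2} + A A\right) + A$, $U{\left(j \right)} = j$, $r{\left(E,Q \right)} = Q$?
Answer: $- \frac{143870126}{2705733} \approx -53.172$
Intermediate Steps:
$O{\left(A \right)} = A + 2 A^{2}$ ($O{\left(A \right)} = \left(A^{2} + A^{2}\right) + A = 2 A^{2} + A = A + 2 A^{2}$)
$I = 15$ ($I = - 3 \left(1 + 2 \left(-3\right)\right) = - 3 \left(1 - 6\right) = \left(-3\right) \left(-5\right) = 15$)
$D = 855$ ($D = 15 \left(42 + 15\right) = 15 \cdot 57 = 855$)
$- \frac{45460}{D} - \frac{130}{47469} = - \frac{45460}{855} - \frac{130}{47469} = \left(-45460\right) \frac{1}{855} - \frac{130}{47469} = - \frac{9092}{171} - \frac{130}{47469} = - \frac{143870126}{2705733}$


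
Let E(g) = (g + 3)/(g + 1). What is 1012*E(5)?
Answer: 4048/3 ≈ 1349.3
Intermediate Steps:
E(g) = (3 + g)/(1 + g)
1012*E(5) = 1012*((3 + 5)/(1 + 5)) = 1012*(8/6) = 1012*((1/6)*8) = 1012*(4/3) = 4048/3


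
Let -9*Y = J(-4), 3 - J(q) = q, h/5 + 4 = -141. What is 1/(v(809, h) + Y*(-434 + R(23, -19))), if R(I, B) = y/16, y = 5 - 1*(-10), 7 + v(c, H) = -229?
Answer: 144/14519 ≈ 0.0099180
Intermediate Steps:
h = -725 (h = -20 + 5*(-141) = -20 - 705 = -725)
v(c, H) = -236 (v(c, H) = -7 - 229 = -236)
J(q) = 3 - q
Y = -7/9 (Y = -(3 - 1*(-4))/9 = -(3 + 4)/9 = -⅑*7 = -7/9 ≈ -0.77778)
y = 15 (y = 5 + 10 = 15)
R(I, B) = 15/16
1/(v(809, h) + Y*(-434 + R(23, -19))) = 1/(-236 - 7*(-434 + 15/16)/9) = 1/(-236 - 7/9*(-6929/16)) = 1/(-236 + 48503/144) = 1/(14519/144) = 144/14519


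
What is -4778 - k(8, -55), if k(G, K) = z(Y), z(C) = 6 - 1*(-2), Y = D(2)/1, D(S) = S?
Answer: -4786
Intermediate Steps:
Y = 2 (Y = 2/1 = 2*1 = 2)
z(C) = 8 (z(C) = 6 + 2 = 8)
k(G, K) = 8
-4778 - k(8, -55) = -4778 - 1*8 = -4778 - 8 = -4786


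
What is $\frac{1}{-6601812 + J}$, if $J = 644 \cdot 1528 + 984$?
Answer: $- \frac{1}{5616796} \approx -1.7804 \cdot 10^{-7}$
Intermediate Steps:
$J = 985016$ ($J = 984032 + 984 = 985016$)
$\frac{1}{-6601812 + J} = \frac{1}{-6601812 + 985016} = \frac{1}{-5616796} = - \frac{1}{5616796}$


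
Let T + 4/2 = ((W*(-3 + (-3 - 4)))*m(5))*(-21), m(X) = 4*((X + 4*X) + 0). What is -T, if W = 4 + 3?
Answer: -146998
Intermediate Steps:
W = 7
m(X) = 20*X (m(X) = 4*(5*X + 0) = 4*(5*X) = 20*X)
T = 146998 (T = -2 + ((7*(-3 + (-3 - 4)))*(20*5))*(-21) = -2 + ((7*(-3 - 7))*100)*(-21) = -2 + ((7*(-10))*100)*(-21) = -2 - 70*100*(-21) = -2 - 7000*(-21) = -2 + 147000 = 146998)
-T = -1*146998 = -146998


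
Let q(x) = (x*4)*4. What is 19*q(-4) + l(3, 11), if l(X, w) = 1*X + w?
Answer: -1202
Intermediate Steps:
l(X, w) = X + w
q(x) = 16*x (q(x) = (4*x)*4 = 16*x)
19*q(-4) + l(3, 11) = 19*(16*(-4)) + (3 + 11) = 19*(-64) + 14 = -1216 + 14 = -1202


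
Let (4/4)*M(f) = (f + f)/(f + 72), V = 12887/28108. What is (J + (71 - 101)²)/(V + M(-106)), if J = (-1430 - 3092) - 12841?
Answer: -7866614068/3198527 ≈ -2459.4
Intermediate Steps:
V = 12887/28108 (V = 12887*(1/28108) = 12887/28108 ≈ 0.45848)
M(f) = 2*f/(72 + f) (M(f) = (f + f)/(f + 72) = (2*f)/(72 + f) = 2*f/(72 + f))
J = -17363 (J = -4522 - 12841 = -17363)
(J + (71 - 101)²)/(V + M(-106)) = (-17363 + (71 - 101)²)/(12887/28108 + 2*(-106)/(72 - 106)) = (-17363 + (-30)²)/(12887/28108 + 2*(-106)/(-34)) = (-17363 + 900)/(12887/28108 + 2*(-106)*(-1/34)) = -16463/(12887/28108 + 106/17) = -16463/3198527/477836 = -16463*477836/3198527 = -7866614068/3198527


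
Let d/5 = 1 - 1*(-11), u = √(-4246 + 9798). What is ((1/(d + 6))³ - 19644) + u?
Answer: -5647571423/287496 + 4*√347 ≈ -19570.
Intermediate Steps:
u = 4*√347 (u = √5552 = 4*√347 ≈ 74.512)
d = 60 (d = 5*(1 - 1*(-11)) = 5*(1 + 11) = 5*12 = 60)
((1/(d + 6))³ - 19644) + u = ((1/(60 + 6))³ - 19644) + 4*√347 = ((1/66)³ - 19644) + 4*√347 = (1/287496 - 19644) + 4*√347 = -5647571423/287496 + 4*√347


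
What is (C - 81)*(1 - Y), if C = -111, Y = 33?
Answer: 6144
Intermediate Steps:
(C - 81)*(1 - Y) = (-111 - 81)*(1 - 1*33) = -192*(1 - 33) = -192*(-32) = 6144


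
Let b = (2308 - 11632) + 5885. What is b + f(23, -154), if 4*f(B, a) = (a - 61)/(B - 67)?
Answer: -605049/176 ≈ -3437.8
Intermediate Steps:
f(B, a) = (-61 + a)/(4*(-67 + B)) (f(B, a) = ((a - 61)/(B - 67))/4 = ((-61 + a)/(-67 + B))/4 = (-61 + a)/(4*(-67 + B)))
b = -3439 (b = -9324 + 5885 = -3439)
b + f(23, -154) = -3439 + (-61 - 154)/(4*(-67 + 23)) = -3439 + (¼)*(-215)/(-44) = -3439 + (¼)*(-1/44)*(-215) = -3439 + 215/176 = -605049/176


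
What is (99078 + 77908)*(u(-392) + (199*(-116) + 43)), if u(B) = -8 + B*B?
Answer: 23117026390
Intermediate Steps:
u(B) = -8 + B²
(99078 + 77908)*(u(-392) + (199*(-116) + 43)) = (99078 + 77908)*((-8 + (-392)²) + (199*(-116) + 43)) = 176986*((-8 + 153664) + (-23084 + 43)) = 176986*(153656 - 23041) = 176986*130615 = 23117026390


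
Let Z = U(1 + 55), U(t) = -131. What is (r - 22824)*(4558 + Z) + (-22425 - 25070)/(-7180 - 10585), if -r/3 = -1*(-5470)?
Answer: -617116716155/3553 ≈ -1.7369e+8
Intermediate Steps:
r = -16410 (r = -(-3)*(-5470) = -3*5470 = -16410)
Z = -131
(r - 22824)*(4558 + Z) + (-22425 - 25070)/(-7180 - 10585) = (-16410 - 22824)*(4558 - 131) + (-22425 - 25070)/(-7180 - 10585) = -39234*4427 - 47495/(-17765) = -173688918 - 47495*(-1/17765) = -173688918 + 9499/3553 = -617116716155/3553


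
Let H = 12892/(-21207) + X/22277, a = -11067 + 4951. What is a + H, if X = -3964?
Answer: -2889742980956/472428339 ≈ -6116.8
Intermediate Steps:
a = -6116
H = -371259632/472428339 (H = 12892/(-21207) - 3964/22277 = 12892*(-1/21207) - 3964*1/22277 = -12892/21207 - 3964/22277 = -371259632/472428339 ≈ -0.78585)
a + H = -6116 - 371259632/472428339 = -2889742980956/472428339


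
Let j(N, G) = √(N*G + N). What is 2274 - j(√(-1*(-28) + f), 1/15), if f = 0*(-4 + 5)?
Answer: 2274 - 4*7^(¼)*√30/15 ≈ 2271.6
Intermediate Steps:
f = 0 (f = 0*1 = 0)
j(N, G) = √(N + G*N) (j(N, G) = √(G*N + N) = √(N + G*N))
2274 - j(√(-1*(-28) + f), 1/15) = 2274 - √(√(-1*(-28) + 0)*(1 + 1/15)) = 2274 - √(√(28 + 0)*(1 + 1/15)) = 2274 - √(√28*(16/15)) = 2274 - √((2*√7)*(16/15)) = 2274 - √(32*√7/15) = 2274 - 4*15^(¾)*√30*105^(¼)/225 = 2274 - 4*7^(¼)*√30/15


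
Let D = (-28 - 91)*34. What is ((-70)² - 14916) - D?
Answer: -5970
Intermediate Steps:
D = -4046 (D = -119*34 = -4046)
((-70)² - 14916) - D = ((-70)² - 14916) - 1*(-4046) = (4900 - 14916) + 4046 = -10016 + 4046 = -5970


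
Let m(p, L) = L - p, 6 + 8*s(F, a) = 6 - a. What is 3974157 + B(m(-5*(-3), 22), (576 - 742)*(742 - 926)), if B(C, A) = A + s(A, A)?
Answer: 4000883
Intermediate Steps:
s(F, a) = -a/8 (s(F, a) = -¾ + (6 - a)/8 = -¾ + (¾ - a/8) = -a/8)
B(C, A) = 7*A/8 (B(C, A) = A - A/8 = 7*A/8)
3974157 + B(m(-5*(-3), 22), (576 - 742)*(742 - 926)) = 3974157 + 7*((576 - 742)*(742 - 926))/8 = 3974157 + 7*(-166*(-184))/8 = 3974157 + (7/8)*30544 = 3974157 + 26726 = 4000883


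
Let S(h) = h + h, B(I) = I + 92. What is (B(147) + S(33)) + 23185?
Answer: 23490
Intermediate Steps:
B(I) = 92 + I
S(h) = 2*h
(B(147) + S(33)) + 23185 = ((92 + 147) + 2*33) + 23185 = (239 + 66) + 23185 = 305 + 23185 = 23490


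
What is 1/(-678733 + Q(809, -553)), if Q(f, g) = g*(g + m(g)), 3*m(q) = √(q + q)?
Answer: -1678158/625994506369 + 1659*I*√1106/1251989012738 ≈ -2.6808e-6 + 4.4068e-8*I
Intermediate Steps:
m(q) = √2*√q/3 (m(q) = √(q + q)/3 = √(2*q)/3 = (√2*√q)/3 = √2*√q/3)
Q(f, g) = g*(g + √2*√g/3)
1/(-678733 + Q(809, -553)) = 1/(-678733 + ((-553)² + √2*(-553)^(3/2)/3)) = 1/(-678733 + (305809 + √2*(-553*I*√553)/3)) = 1/(-678733 + (305809 - 553*I*√1106/3)) = 1/(-372924 - 553*I*√1106/3)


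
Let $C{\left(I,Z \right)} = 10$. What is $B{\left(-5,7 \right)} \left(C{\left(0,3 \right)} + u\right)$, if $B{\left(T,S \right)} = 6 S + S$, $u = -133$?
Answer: $-6027$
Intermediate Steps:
$B{\left(T,S \right)} = 7 S$
$B{\left(-5,7 \right)} \left(C{\left(0,3 \right)} + u\right) = 7 \cdot 7 \left(10 - 133\right) = 49 \left(-123\right) = -6027$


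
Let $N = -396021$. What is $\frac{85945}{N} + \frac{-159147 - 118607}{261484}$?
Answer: $- \frac{66234829607}{51776577582} \approx -1.2792$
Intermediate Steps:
$\frac{85945}{N} + \frac{-159147 - 118607}{261484} = \frac{85945}{-396021} + \frac{-159147 - 118607}{261484} = 85945 \left(- \frac{1}{396021}\right) - \frac{138877}{130742} = - \frac{85945}{396021} - \frac{138877}{130742} = - \frac{66234829607}{51776577582}$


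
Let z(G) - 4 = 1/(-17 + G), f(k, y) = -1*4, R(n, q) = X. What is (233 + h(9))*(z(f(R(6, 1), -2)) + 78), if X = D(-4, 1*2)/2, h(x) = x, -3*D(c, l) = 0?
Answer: 416482/21 ≈ 19832.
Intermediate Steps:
D(c, l) = 0 (D(c, l) = -1/3*0 = 0)
X = 0 (X = 0/2 = 0*(1/2) = 0)
R(n, q) = 0
f(k, y) = -4
z(G) = 4 + 1/(-17 + G)
(233 + h(9))*(z(f(R(6, 1), -2)) + 78) = (233 + 9)*((-67 + 4*(-4))/(-17 - 4) + 78) = 242*((-67 - 16)/(-21) + 78) = 242*(-1/21*(-83) + 78) = 242*(83/21 + 78) = 242*(1721/21) = 416482/21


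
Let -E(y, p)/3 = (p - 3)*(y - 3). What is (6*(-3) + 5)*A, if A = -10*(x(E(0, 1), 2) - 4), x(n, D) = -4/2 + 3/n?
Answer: -2405/3 ≈ -801.67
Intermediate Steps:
E(y, p) = -3*(-3 + p)*(-3 + y) (E(y, p) = -3*(p - 3)*(y - 3) = -3*(-3 + p)*(-3 + y))
x(n, D) = -2 + 3/n (x(n, D) = -4*1/2 + 3/n = -2 + 3/n)
A = 185/3 (A = -10*((-2 + 3/(-27 + 9*1 + 9*0 - 3*1*0)) - 4) = -10*((-2 + 3/(-27 + 9 + 0 + 0)) - 4) = -10*((-2 + 3/(-18)) - 4) = -10*((-2 + 3*(-1/18)) - 4) = -10*((-2 - 1/6) - 4) = -10*(-13/6 - 4) = -10*(-37/6) = 185/3 ≈ 61.667)
(6*(-3) + 5)*A = (6*(-3) + 5)*(185/3) = (-18 + 5)*(185/3) = -13*185/3 = -2405/3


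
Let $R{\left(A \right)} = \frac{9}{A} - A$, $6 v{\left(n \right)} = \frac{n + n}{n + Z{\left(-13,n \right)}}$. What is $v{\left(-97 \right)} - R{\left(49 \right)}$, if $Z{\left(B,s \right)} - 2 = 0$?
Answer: $\frac{686473}{13965} \approx 49.157$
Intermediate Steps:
$Z{\left(B,s \right)} = 2$ ($Z{\left(B,s \right)} = 2 + 0 = 2$)
$v{\left(n \right)} = \frac{n}{3 \left(2 + n\right)}$ ($v{\left(n \right)} = \frac{\left(n + n\right) \frac{1}{n + 2}}{6} = \frac{2 n \frac{1}{2 + n}}{6} = \frac{n}{3 \left(2 + n\right)}$)
$R{\left(A \right)} = - A + \frac{9}{A}$
$v{\left(-97 \right)} - R{\left(49 \right)} = \frac{1}{3} \left(-97\right) \frac{1}{2 - 97} - \left(\left(-1\right) 49 + \frac{9}{49}\right) = \frac{1}{3} \left(-97\right) \frac{1}{-95} - \left(-49 + 9 \cdot \frac{1}{49}\right) = \frac{1}{3} \left(-97\right) \left(- \frac{1}{95}\right) - \left(-49 + \frac{9}{49}\right) = \frac{97}{285} - - \frac{2392}{49} = \frac{97}{285} + \frac{2392}{49} = \frac{686473}{13965}$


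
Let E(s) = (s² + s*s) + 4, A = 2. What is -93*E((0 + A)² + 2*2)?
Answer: -12276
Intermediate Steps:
E(s) = 4 + 2*s² (E(s) = (s² + s²) + 4 = 2*s² + 4 = 4 + 2*s²)
-93*E((0 + A)² + 2*2) = -93*(4 + 2*((0 + 2)² + 2*2)²) = -93*(4 + 2*(2² + 4)²) = -93*(4 + 2*(4 + 4)²) = -93*(4 + 2*8²) = -93*(4 + 2*64) = -93*(4 + 128) = -93*132 = -12276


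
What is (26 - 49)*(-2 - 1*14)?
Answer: 368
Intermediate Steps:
(26 - 49)*(-2 - 1*14) = -23*(-2 - 14) = -23*(-16) = 368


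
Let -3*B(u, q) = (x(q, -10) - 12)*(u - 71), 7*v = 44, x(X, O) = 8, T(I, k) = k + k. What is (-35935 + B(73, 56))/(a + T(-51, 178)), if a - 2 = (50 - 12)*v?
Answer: -754579/12534 ≈ -60.203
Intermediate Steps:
T(I, k) = 2*k
v = 44/7 (v = (1/7)*44 = 44/7 ≈ 6.2857)
a = 1686/7 (a = 2 + (50 - 12)*(44/7) = 2 + 38*(44/7) = 2 + 1672/7 = 1686/7 ≈ 240.86)
B(u, q) = -284/3 + 4*u/3 (B(u, q) = -(8 - 12)*(u - 71)/3 = -(-4)*(-71 + u)/3 = -(284 - 4*u)/3 = -284/3 + 4*u/3)
(-35935 + B(73, 56))/(a + T(-51, 178)) = (-35935 + (-284/3 + (4/3)*73))/(1686/7 + 2*178) = (-35935 + (-284/3 + 292/3))/(1686/7 + 356) = (-35935 + 8/3)/(4178/7) = -107797/3*7/4178 = -754579/12534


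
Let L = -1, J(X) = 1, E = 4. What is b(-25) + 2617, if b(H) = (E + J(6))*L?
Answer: 2612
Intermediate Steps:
b(H) = -5 (b(H) = (4 + 1)*(-1) = 5*(-1) = -5)
b(-25) + 2617 = -5 + 2617 = 2612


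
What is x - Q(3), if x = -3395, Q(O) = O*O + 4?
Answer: -3408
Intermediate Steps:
Q(O) = 4 + O² (Q(O) = O² + 4 = 4 + O²)
x - Q(3) = -3395 - (4 + 3²) = -3395 - (4 + 9) = -3395 - 1*13 = -3395 - 13 = -3408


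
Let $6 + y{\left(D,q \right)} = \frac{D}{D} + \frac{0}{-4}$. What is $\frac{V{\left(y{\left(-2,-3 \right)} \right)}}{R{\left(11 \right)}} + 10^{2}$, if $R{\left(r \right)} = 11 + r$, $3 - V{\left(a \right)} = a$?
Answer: $\frac{1104}{11} \approx 100.36$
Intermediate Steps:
$y{\left(D,q \right)} = -5$ ($y{\left(D,q \right)} = -6 + \left(\frac{D}{D} + \frac{0}{-4}\right) = -6 + \left(1 + 0 \left(- \frac{1}{4}\right)\right) = -6 + \left(1 + 0\right) = -6 + 1 = -5$)
$V{\left(a \right)} = 3 - a$
$\frac{V{\left(y{\left(-2,-3 \right)} \right)}}{R{\left(11 \right)}} + 10^{2} = \frac{3 - -5}{11 + 11} + 10^{2} = \frac{3 + 5}{22} + 100 = 8 \cdot \frac{1}{22} + 100 = \frac{4}{11} + 100 = \frac{1104}{11}$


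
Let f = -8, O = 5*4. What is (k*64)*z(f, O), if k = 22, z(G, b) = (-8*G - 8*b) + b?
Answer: -107008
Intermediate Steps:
O = 20
z(G, b) = -8*G - 7*b
(k*64)*z(f, O) = (22*64)*(-8*(-8) - 7*20) = 1408*(64 - 140) = 1408*(-76) = -107008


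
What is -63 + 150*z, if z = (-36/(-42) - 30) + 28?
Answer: -1641/7 ≈ -234.43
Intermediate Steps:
z = -8/7 (z = (-36*(-1/42) - 30) + 28 = (6/7 - 30) + 28 = -204/7 + 28 = -8/7 ≈ -1.1429)
-63 + 150*z = -63 + 150*(-8/7) = -63 - 1200/7 = -1641/7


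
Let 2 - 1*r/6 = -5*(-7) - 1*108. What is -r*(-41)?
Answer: 18450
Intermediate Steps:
r = 450 (r = 12 - 6*(-5*(-7) - 1*108) = 12 - 6*(35 - 108) = 12 - 6*(-73) = 12 + 438 = 450)
-r*(-41) = -1*450*(-41) = -450*(-41) = 18450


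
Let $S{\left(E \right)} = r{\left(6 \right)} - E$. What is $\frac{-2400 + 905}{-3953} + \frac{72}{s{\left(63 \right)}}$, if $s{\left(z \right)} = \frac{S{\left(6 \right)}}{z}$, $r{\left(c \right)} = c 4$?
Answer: $\frac{997651}{3953} \approx 252.38$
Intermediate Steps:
$r{\left(c \right)} = 4 c$
$S{\left(E \right)} = 24 - E$ ($S{\left(E \right)} = 4 \cdot 6 - E = 24 - E$)
$s{\left(z \right)} = \frac{18}{z}$ ($s{\left(z \right)} = \frac{24 - 6}{z} = \frac{18}{z}$)
$\frac{-2400 + 905}{-3953} + \frac{72}{s{\left(63 \right)}} = \frac{-2400 + 905}{-3953} + \frac{72}{18 \cdot \frac{1}{63}} = \left(-1495\right) \left(- \frac{1}{3953}\right) + \frac{72}{18 \cdot \frac{1}{63}} = \frac{1495}{3953} + \frac{72}{\frac{2}{7}} = \frac{1495}{3953} + 72 \cdot \frac{7}{2} = \frac{1495}{3953} + 252 = \frac{997651}{3953}$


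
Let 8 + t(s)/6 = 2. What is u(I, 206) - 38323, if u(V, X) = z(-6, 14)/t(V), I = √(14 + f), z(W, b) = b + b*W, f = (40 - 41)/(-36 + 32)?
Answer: -689779/18 ≈ -38321.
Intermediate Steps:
t(s) = -36 (t(s) = -48 + 6*2 = -48 + 12 = -36)
f = ¼ (f = -1/(-4) = -1*(-¼) = ¼ ≈ 0.25000)
z(W, b) = b + W*b
I = √57/2 (I = √(14 + ¼) = √(57/4) = √57/2 ≈ 3.7749)
u(V, X) = 35/18 (u(V, X) = (14*(1 - 6))/(-36) = (14*(-5))*(-1/36) = -70*(-1/36) = 35/18)
u(I, 206) - 38323 = 35/18 - 38323 = -689779/18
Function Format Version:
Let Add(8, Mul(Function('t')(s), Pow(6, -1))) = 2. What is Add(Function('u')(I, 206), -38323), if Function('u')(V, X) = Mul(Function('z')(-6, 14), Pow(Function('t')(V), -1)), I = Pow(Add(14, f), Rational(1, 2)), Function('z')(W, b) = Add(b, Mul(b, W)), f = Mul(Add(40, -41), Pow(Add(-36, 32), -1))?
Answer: Rational(-689779, 18) ≈ -38321.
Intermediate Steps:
Function('t')(s) = -36 (Function('t')(s) = Add(-48, Mul(6, 2)) = Add(-48, 12) = -36)
f = Rational(1, 4) (f = Mul(-1, Pow(-4, -1)) = Mul(-1, Rational(-1, 4)) = Rational(1, 4) ≈ 0.25000)
Function('z')(W, b) = Add(b, Mul(W, b))
I = Mul(Rational(1, 2), Pow(57, Rational(1, 2))) (I = Pow(Add(14, Rational(1, 4)), Rational(1, 2)) = Pow(Rational(57, 4), Rational(1, 2)) = Mul(Rational(1, 2), Pow(57, Rational(1, 2))) ≈ 3.7749)
Function('u')(V, X) = Rational(35, 18) (Function('u')(V, X) = Mul(Mul(14, Add(1, -6)), Pow(-36, -1)) = Mul(Mul(14, -5), Rational(-1, 36)) = Mul(-70, Rational(-1, 36)) = Rational(35, 18))
Add(Function('u')(I, 206), -38323) = Add(Rational(35, 18), -38323) = Rational(-689779, 18)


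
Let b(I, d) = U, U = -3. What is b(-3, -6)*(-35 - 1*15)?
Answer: 150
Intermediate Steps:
b(I, d) = -3
b(-3, -6)*(-35 - 1*15) = -3*(-35 - 1*15) = -3*(-35 - 15) = -3*(-50) = 150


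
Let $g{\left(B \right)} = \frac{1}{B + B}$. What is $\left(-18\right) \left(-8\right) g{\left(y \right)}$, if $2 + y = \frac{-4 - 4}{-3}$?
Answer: $108$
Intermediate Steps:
$y = \frac{2}{3}$ ($y = -2 + \frac{-4 - 4}{-3} = -2 + \left(-4 - 4\right) \left(- \frac{1}{3}\right) = -2 - - \frac{8}{3} = -2 + \frac{8}{3} = \frac{2}{3} \approx 0.66667$)
$g{\left(B \right)} = \frac{1}{2 B}$
$\left(-18\right) \left(-8\right) g{\left(y \right)} = \left(-18\right) \left(-8\right) \frac{1}{2 \cdot \frac{2}{3}} = 144 \cdot \frac{1}{2} \cdot \frac{3}{2} = 144 \cdot \frac{3}{4} = 108$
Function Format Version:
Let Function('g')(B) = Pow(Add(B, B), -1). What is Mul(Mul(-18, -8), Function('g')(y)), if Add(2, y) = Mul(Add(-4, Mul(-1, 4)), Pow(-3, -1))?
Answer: 108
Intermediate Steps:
y = Rational(2, 3) (y = Add(-2, Mul(Add(-4, Mul(-1, 4)), Pow(-3, -1))) = Add(-2, Mul(Add(-4, -4), Rational(-1, 3))) = Add(-2, Mul(-8, Rational(-1, 3))) = Add(-2, Rational(8, 3)) = Rational(2, 3) ≈ 0.66667)
Function('g')(B) = Mul(Rational(1, 2), Pow(B, -1)) (Function('g')(B) = Pow(Mul(2, B), -1) = Mul(Rational(1, 2), Pow(B, -1)))
Mul(Mul(-18, -8), Function('g')(y)) = Mul(Mul(-18, -8), Mul(Rational(1, 2), Pow(Rational(2, 3), -1))) = Mul(144, Mul(Rational(1, 2), Rational(3, 2))) = Mul(144, Rational(3, 4)) = 108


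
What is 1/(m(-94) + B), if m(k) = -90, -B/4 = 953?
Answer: -1/3902 ≈ -0.00025628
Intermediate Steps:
B = -3812 (B = -4*953 = -3812)
1/(m(-94) + B) = 1/(-90 - 3812) = 1/(-3902) = -1/3902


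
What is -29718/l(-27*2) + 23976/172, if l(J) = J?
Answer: 88975/129 ≈ 689.73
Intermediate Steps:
-29718/l(-27*2) + 23976/172 = -29718/((-27*2)) + 23976/172 = -29718/(-54) + 23976*(1/172) = -29718*(-1/54) + 5994/43 = 1651/3 + 5994/43 = 88975/129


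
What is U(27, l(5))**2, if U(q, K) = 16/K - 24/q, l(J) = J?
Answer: 10816/2025 ≈ 5.3412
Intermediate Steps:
U(q, K) = -24/q + 16/K
U(27, l(5))**2 = (-24/27 + 16/5)**2 = (-24*1/27 + 16*(1/5))**2 = (-8/9 + 16/5)**2 = (104/45)**2 = 10816/2025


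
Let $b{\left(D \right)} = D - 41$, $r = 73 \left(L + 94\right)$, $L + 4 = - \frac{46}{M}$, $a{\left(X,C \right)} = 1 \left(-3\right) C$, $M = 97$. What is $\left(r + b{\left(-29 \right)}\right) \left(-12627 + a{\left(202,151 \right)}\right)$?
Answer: $- \frac{8203017360}{97} \approx -8.4567 \cdot 10^{7}$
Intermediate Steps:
$a{\left(X,C \right)} = - 3 C$
$L = - \frac{434}{97}$ ($L = -4 - \frac{46}{97} = - \frac{434}{97} \approx -4.4742$)
$r = \frac{633932}{97}$ ($r = 73 \left(- \frac{434}{97} + 94\right) = 73 \cdot \frac{8684}{97} = \frac{633932}{97} \approx 6535.4$)
$b{\left(D \right)} = -41 + D$
$\left(r + b{\left(-29 \right)}\right) \left(-12627 + a{\left(202,151 \right)}\right) = \left(\frac{633932}{97} - 70\right) \left(-12627 - 453\right) = \frac{627142}{97} \left(-13080\right) = - \frac{8203017360}{97}$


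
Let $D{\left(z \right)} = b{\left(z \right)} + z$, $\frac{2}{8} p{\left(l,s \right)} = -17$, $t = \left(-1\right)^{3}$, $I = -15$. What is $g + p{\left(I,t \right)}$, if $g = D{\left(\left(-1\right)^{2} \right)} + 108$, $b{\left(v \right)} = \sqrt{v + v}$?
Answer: $41 + \sqrt{2} \approx 42.414$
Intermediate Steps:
$b{\left(v \right)} = \sqrt{2} \sqrt{v}$ ($b{\left(v \right)} = \sqrt{2 v} = \sqrt{2} \sqrt{v}$)
$t = -1$
$p{\left(l,s \right)} = -68$ ($p{\left(l,s \right)} = 4 \left(-17\right) = -68$)
$D{\left(z \right)} = z + \sqrt{2} \sqrt{z}$ ($D{\left(z \right)} = \sqrt{2} \sqrt{z} + z = z + \sqrt{2} \sqrt{z}$)
$g = 109 + \sqrt{2}$ ($g = \left(\left(-1\right)^{2} + \sqrt{2} \sqrt{\left(-1\right)^{2}}\right) + 108 = \left(1 + \sqrt{2} \sqrt{1}\right) + 108 = \left(1 + \sqrt{2} \cdot 1\right) + 108 = \left(1 + \sqrt{2}\right) + 108 = 109 + \sqrt{2} \approx 110.41$)
$g + p{\left(I,t \right)} = \left(109 + \sqrt{2}\right) - 68 = 41 + \sqrt{2}$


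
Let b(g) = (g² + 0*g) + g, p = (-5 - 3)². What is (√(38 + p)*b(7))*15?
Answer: 840*√102 ≈ 8483.6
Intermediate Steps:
p = 64 (p = (-8)² = 64)
b(g) = g + g² (b(g) = (g² + 0) + g = g² + g = g + g²)
(√(38 + p)*b(7))*15 = (√(38 + 64)*(7*(1 + 7)))*15 = (√102*(7*8))*15 = (√102*56)*15 = (56*√102)*15 = 840*√102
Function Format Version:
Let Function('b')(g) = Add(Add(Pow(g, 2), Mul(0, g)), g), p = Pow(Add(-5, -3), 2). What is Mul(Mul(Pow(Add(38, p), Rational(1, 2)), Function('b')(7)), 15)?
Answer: Mul(840, Pow(102, Rational(1, 2))) ≈ 8483.6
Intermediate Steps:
p = 64 (p = Pow(-8, 2) = 64)
Function('b')(g) = Add(g, Pow(g, 2)) (Function('b')(g) = Add(Add(Pow(g, 2), 0), g) = Add(Pow(g, 2), g) = Add(g, Pow(g, 2)))
Mul(Mul(Pow(Add(38, p), Rational(1, 2)), Function('b')(7)), 15) = Mul(Mul(Pow(Add(38, 64), Rational(1, 2)), Mul(7, Add(1, 7))), 15) = Mul(Mul(Pow(102, Rational(1, 2)), Mul(7, 8)), 15) = Mul(Mul(Pow(102, Rational(1, 2)), 56), 15) = Mul(Mul(56, Pow(102, Rational(1, 2))), 15) = Mul(840, Pow(102, Rational(1, 2)))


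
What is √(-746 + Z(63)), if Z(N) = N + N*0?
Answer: I*√683 ≈ 26.134*I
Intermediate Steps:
Z(N) = N (Z(N) = N + 0 = N)
√(-746 + Z(63)) = √(-746 + 63) = √(-683) = I*√683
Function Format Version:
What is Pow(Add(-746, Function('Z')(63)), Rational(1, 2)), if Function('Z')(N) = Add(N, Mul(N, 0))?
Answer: Mul(I, Pow(683, Rational(1, 2))) ≈ Mul(26.134, I)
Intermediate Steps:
Function('Z')(N) = N (Function('Z')(N) = Add(N, 0) = N)
Pow(Add(-746, Function('Z')(63)), Rational(1, 2)) = Pow(Add(-746, 63), Rational(1, 2)) = Pow(-683, Rational(1, 2)) = Mul(I, Pow(683, Rational(1, 2)))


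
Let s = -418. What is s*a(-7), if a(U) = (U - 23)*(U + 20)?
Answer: 163020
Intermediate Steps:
a(U) = (-23 + U)*(20 + U)
s*a(-7) = -418*(-460 + (-7)² - 3*(-7)) = -418*(-460 + 49 + 21) = -418*(-390) = 163020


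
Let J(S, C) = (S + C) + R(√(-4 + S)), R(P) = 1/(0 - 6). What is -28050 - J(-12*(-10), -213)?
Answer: -167741/6 ≈ -27957.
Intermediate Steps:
R(P) = -⅙ (R(P) = 1/(-6) = -⅙)
J(S, C) = -⅙ + C + S (J(S, C) = (S + C) - ⅙ = (C + S) - ⅙ = -⅙ + C + S)
-28050 - J(-12*(-10), -213) = -28050 - (-⅙ - 213 - 12*(-10)) = -28050 - (-⅙ - 213 + 120) = -28050 - 1*(-559/6) = -28050 + 559/6 = -167741/6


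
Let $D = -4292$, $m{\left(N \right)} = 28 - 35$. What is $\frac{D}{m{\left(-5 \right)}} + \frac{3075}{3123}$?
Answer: $\frac{4475147}{7287} \approx 614.13$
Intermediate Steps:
$m{\left(N \right)} = -7$
$\frac{D}{m{\left(-5 \right)}} + \frac{3075}{3123} = - \frac{4292}{-7} + \frac{3075}{3123} = \left(-4292\right) \left(- \frac{1}{7}\right) + 3075 \cdot \frac{1}{3123} = \frac{4292}{7} + \frac{1025}{1041} = \frac{4475147}{7287}$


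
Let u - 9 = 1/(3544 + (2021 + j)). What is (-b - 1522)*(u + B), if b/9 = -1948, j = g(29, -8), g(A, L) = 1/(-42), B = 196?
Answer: 767110936870/233729 ≈ 3.2821e+6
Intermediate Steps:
g(A, L) = -1/42
j = -1/42 ≈ -0.023810
b = -17532 (b = 9*(-1948) = -17532)
u = 2103603/233729 (u = 9 + 1/(3544 + (2021 - 1/42)) = 9 + 1/(3544 + 84881/42) = 9 + 1/(233729/42) = 9 + 42/233729 = 2103603/233729 ≈ 9.0002)
(-b - 1522)*(u + B) = (-1*(-17532) - 1522)*(2103603/233729 + 196) = (17532 - 1522)*(47914487/233729) = 16010*(47914487/233729) = 767110936870/233729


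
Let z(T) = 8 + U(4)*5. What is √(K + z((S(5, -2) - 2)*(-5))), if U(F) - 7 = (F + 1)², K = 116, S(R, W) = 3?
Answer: 2*√71 ≈ 16.852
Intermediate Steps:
U(F) = 7 + (1 + F)² (U(F) = 7 + (F + 1)² = 7 + (1 + F)²)
z(T) = 168 (z(T) = 8 + (7 + (1 + 4)²)*5 = 8 + (7 + 5²)*5 = 8 + (7 + 25)*5 = 8 + 32*5 = 8 + 160 = 168)
√(K + z((S(5, -2) - 2)*(-5))) = √(116 + 168) = √284 = 2*√71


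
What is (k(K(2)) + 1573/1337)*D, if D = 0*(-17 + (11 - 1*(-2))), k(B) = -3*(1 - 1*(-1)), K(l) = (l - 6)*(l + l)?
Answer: 0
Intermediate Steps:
K(l) = 2*l*(-6 + l) (K(l) = (-6 + l)*(2*l) = 2*l*(-6 + l))
k(B) = -6 (k(B) = -3*(1 + 1) = -3*2 = -6)
D = 0 (D = 0*(-17 + (11 + 2)) = 0*(-17 + 13) = 0*(-4) = 0)
(k(K(2)) + 1573/1337)*D = (-6 + 1573/1337)*0 = -6449/1337*0 = 0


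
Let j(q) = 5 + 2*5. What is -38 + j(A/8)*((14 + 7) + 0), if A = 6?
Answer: 277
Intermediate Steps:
j(q) = 15 (j(q) = 5 + 10 = 15)
-38 + j(A/8)*((14 + 7) + 0) = -38 + 15*((14 + 7) + 0) = -38 + 15*(21 + 0) = -38 + 15*21 = -38 + 315 = 277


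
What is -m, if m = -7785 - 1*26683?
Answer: 34468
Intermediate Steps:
m = -34468 (m = -7785 - 26683 = -34468)
-m = -1*(-34468) = 34468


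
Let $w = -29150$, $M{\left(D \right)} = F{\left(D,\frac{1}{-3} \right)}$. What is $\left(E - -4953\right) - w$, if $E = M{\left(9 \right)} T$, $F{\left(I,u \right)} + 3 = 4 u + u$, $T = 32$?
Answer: $\frac{101861}{3} \approx 33954.0$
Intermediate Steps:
$F{\left(I,u \right)} = -3 + 5 u$ ($F{\left(I,u \right)} = -3 + \left(4 u + u\right) = -3 + 5 u$)
$M{\left(D \right)} = - \frac{14}{3}$ ($M{\left(D \right)} = -3 + \frac{5}{-3} = -3 + 5 \left(- \frac{1}{3}\right) = -3 - \frac{5}{3} = - \frac{14}{3}$)
$E = - \frac{448}{3}$ ($E = \left(- \frac{14}{3}\right) 32 = - \frac{448}{3} \approx -149.33$)
$\left(E - -4953\right) - w = \left(- \frac{448}{3} - -4953\right) - -29150 = \left(- \frac{448}{3} + 4953\right) + 29150 = \frac{14411}{3} + 29150 = \frac{101861}{3}$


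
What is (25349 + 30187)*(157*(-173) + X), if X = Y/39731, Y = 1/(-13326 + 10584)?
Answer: -27388361279172088/18157067 ≈ -1.5084e+9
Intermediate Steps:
Y = -1/2742 (Y = 1/(-2742) = -1/2742 ≈ -0.00036470)
X = -1/108942402 (X = -1/2742/39731 = -1/2742*1/39731 = -1/108942402 ≈ -9.1792e-9)
(25349 + 30187)*(157*(-173) + X) = (25349 + 30187)*(157*(-173) - 1/108942402) = 55536*(-27161 - 1/108942402) = 55536*(-2958984580723/108942402) = -27388361279172088/18157067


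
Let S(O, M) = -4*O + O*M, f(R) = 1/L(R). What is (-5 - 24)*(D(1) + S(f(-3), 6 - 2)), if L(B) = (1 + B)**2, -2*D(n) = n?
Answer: 29/2 ≈ 14.500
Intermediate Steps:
D(n) = -n/2
f(R) = (1 + R)**(-2) (f(R) = 1/((1 + R)**2) = (1 + R)**(-2))
S(O, M) = -4*O + M*O
(-5 - 24)*(D(1) + S(f(-3), 6 - 2)) = (-5 - 24)*(-1/2*1 + (-4 + (6 - 2))/(1 - 3)**2) = -29*(-1/2 + (-4 + 4)/(-2)**2) = -29*(-1/2 + (1/4)*0) = -29*(-1/2 + 0) = -29*(-1/2) = 29/2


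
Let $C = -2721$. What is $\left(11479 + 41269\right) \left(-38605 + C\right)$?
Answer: $-2179863848$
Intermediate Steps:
$\left(11479 + 41269\right) \left(-38605 + C\right) = \left(11479 + 41269\right) \left(-38605 - 2721\right) = 52748 \left(-41326\right) = -2179863848$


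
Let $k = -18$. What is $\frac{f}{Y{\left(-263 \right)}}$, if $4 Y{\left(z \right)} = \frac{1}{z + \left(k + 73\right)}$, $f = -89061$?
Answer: $74098752$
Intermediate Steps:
$Y{\left(z \right)} = \frac{1}{4 \left(55 + z\right)}$ ($Y{\left(z \right)} = \frac{1}{4 \left(z + \left(-18 + 73\right)\right)} = \frac{1}{4 \left(z + 55\right)} = \frac{1}{4 \left(55 + z\right)}$)
$\frac{f}{Y{\left(-263 \right)}} = - \frac{89061}{\frac{1}{4} \frac{1}{55 - 263}} = - \frac{89061}{\frac{1}{4} \frac{1}{-208}} = - \frac{89061}{\frac{1}{4} \left(- \frac{1}{208}\right)} = - \frac{89061}{- \frac{1}{832}} = \left(-89061\right) \left(-832\right) = 74098752$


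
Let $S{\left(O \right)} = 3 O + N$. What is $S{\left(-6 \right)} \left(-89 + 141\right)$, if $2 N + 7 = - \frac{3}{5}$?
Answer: $- \frac{5668}{5} \approx -1133.6$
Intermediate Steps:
$N = - \frac{19}{5}$ ($N = - \frac{7}{2} + \frac{\left(-3\right) \frac{1}{5}}{2} = - \frac{7}{2} + \frac{1}{2} \left(- \frac{3}{5}\right) = - \frac{7}{2} - \frac{3}{10} = - \frac{19}{5} \approx -3.8$)
$S{\left(O \right)} = - \frac{19}{5} + 3 O$ ($S{\left(O \right)} = 3 O - \frac{19}{5} = - \frac{19}{5} + 3 O$)
$S{\left(-6 \right)} \left(-89 + 141\right) = \left(- \frac{19}{5} + 3 \left(-6\right)\right) \left(-89 + 141\right) = \left(- \frac{19}{5} - 18\right) 52 = \left(- \frac{109}{5}\right) 52 = - \frac{5668}{5}$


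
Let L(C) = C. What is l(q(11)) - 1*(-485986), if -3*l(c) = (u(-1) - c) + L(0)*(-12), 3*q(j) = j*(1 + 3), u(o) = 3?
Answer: 4373909/9 ≈ 4.8599e+5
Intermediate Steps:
q(j) = 4*j/3 (q(j) = (j*(1 + 3))/3 = (j*4)/3 = (4*j)/3 = 4*j/3)
l(c) = -1 + c/3 (l(c) = -((3 - c) + 0*(-12))/3 = -((3 - c) + 0)/3 = -(3 - c)/3 = -1 + c/3)
l(q(11)) - 1*(-485986) = (-1 + ((4/3)*11)/3) - 1*(-485986) = (-1 + (1/3)*(44/3)) + 485986 = (-1 + 44/9) + 485986 = 35/9 + 485986 = 4373909/9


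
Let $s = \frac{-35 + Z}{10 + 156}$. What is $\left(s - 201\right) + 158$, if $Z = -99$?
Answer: $- \frac{3636}{83} \approx -43.807$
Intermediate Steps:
$s = - \frac{67}{83}$ ($s = \frac{-35 - 99}{10 + 156} = - \frac{134}{166} = \left(-134\right) \frac{1}{166} = - \frac{67}{83} \approx -0.80723$)
$\left(s - 201\right) + 158 = \left(- \frac{67}{83} - 201\right) + 158 = - \frac{16750}{83} + 158 = - \frac{3636}{83}$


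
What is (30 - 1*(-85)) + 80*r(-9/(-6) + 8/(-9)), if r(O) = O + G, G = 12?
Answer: 10115/9 ≈ 1123.9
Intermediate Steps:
r(O) = 12 + O (r(O) = O + 12 = 12 + O)
(30 - 1*(-85)) + 80*r(-9/(-6) + 8/(-9)) = (30 - 1*(-85)) + 80*(12 + (-9/(-6) + 8/(-9))) = (30 + 85) + 80*(12 + (-9*(-⅙) + 8*(-⅑))) = 115 + 80*(12 + (3/2 - 8/9)) = 115 + 80*(12 + 11/18) = 115 + 80*(227/18) = 115 + 9080/9 = 10115/9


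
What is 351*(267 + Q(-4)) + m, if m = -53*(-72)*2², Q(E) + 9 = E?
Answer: 104418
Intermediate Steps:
Q(E) = -9 + E
m = 15264 (m = 3816*4 = 15264)
351*(267 + Q(-4)) + m = 351*(267 + (-9 - 4)) + 15264 = 351*(267 - 13) + 15264 = 351*254 + 15264 = 89154 + 15264 = 104418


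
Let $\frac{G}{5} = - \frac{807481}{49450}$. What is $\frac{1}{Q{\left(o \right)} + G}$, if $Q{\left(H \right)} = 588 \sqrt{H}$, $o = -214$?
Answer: $- \frac{7985987090}{7237692619878961} - \frac{57513514800 i \sqrt{214}}{7237692619878961} \approx -1.1034 \cdot 10^{-6} - 0.00011625 i$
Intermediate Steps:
$G = - \frac{807481}{9890}$ ($G = 5 \left(- \frac{807481}{49450}\right) = - \frac{807481}{9890} \approx -81.646$)
$\frac{1}{Q{\left(o \right)} + G} = \frac{1}{588 \sqrt{-214} - \frac{807481}{9890}} = \frac{1}{588 i \sqrt{214} - \frac{807481}{9890}} = \frac{1}{- \frac{807481}{9890} + 588 i \sqrt{214}}$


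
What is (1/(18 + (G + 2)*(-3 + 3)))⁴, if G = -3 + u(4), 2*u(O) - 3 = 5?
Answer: 1/104976 ≈ 9.5260e-6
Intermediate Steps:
u(O) = 4 (u(O) = 3/2 + (½)*5 = 3/2 + 5/2 = 4)
G = 1 (G = -3 + 4 = 1)
(1/(18 + (G + 2)*(-3 + 3)))⁴ = (1/(18 + (1 + 2)*(-3 + 3)))⁴ = (1/(18 + 3*0))⁴ = (1/(18 + 0))⁴ = (1/18)⁴ = 1/104976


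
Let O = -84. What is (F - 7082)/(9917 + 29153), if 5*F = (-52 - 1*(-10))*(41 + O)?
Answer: -16802/97675 ≈ -0.17202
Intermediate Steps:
F = 1806/5 (F = ((-52 - 1*(-10))*(41 - 84))/5 = ((-52 + 10)*(-43))/5 = (-42*(-43))/5 = (⅕)*1806 = 1806/5 ≈ 361.20)
(F - 7082)/(9917 + 29153) = (1806/5 - 7082)/(9917 + 29153) = -33604/5/39070 = -33604/5*1/39070 = -16802/97675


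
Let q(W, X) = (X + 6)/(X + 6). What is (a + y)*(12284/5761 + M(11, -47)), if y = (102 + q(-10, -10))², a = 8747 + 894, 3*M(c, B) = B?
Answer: -1578926250/5761 ≈ -2.7407e+5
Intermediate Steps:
M(c, B) = B/3
q(W, X) = 1 (q(W, X) = (6 + X)/(6 + X) = 1)
a = 9641
y = 10609 (y = (102 + 1)² = 103² = 10609)
(a + y)*(12284/5761 + M(11, -47)) = (9641 + 10609)*(12284/5761 + (⅓)*(-47)) = 20250*(12284*(1/5761) - 47/3) = 20250*(12284/5761 - 47/3) = 20250*(-233915/17283) = -1578926250/5761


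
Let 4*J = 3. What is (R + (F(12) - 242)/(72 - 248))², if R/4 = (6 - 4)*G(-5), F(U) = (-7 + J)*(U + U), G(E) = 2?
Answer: 160801/484 ≈ 332.23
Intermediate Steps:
J = ¾ (J = (¼)*3 = ¾ ≈ 0.75000)
F(U) = -25*U/2 (F(U) = (-7 + ¾)*(U + U) = -25*U/2)
R = 16 (R = 4*((6 - 4)*2) = 4*(2*2) = 4*4 = 16)
(R + (F(12) - 242)/(72 - 248))² = (16 + (-25/2*12 - 242)/(72 - 248))² = (16 + (-150 - 242)/(-176))² = (16 - 392*(-1/176))² = (16 + 49/22)² = (401/22)² = 160801/484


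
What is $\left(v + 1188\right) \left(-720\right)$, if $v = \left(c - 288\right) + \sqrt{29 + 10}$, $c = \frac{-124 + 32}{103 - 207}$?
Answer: $- \frac{8432280}{13} - 720 \sqrt{39} \approx -6.5313 \cdot 10^{5}$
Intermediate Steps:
$c = \frac{23}{26}$ ($c = - \frac{92}{-104} = \left(-92\right) \left(- \frac{1}{104}\right) = \frac{23}{26} \approx 0.88461$)
$v = - \frac{7465}{26} + \sqrt{39}$ ($v = \left(\frac{23}{26} - 288\right) + \sqrt{29 + 10} = - \frac{7465}{26} + \sqrt{39} \approx -280.87$)
$\left(v + 1188\right) \left(-720\right) = \left(\left(- \frac{7465}{26} + \sqrt{39}\right) + 1188\right) \left(-720\right) = \left(\frac{23423}{26} + \sqrt{39}\right) \left(-720\right) = - \frac{8432280}{13} - 720 \sqrt{39}$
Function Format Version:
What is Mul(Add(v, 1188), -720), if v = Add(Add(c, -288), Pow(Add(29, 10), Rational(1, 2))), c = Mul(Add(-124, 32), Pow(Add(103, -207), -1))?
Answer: Add(Rational(-8432280, 13), Mul(-720, Pow(39, Rational(1, 2)))) ≈ -6.5313e+5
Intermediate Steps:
c = Rational(23, 26) (c = Mul(-92, Pow(-104, -1)) = Mul(-92, Rational(-1, 104)) = Rational(23, 26) ≈ 0.88461)
v = Add(Rational(-7465, 26), Pow(39, Rational(1, 2))) (v = Add(Add(Rational(23, 26), -288), Pow(Add(29, 10), Rational(1, 2))) = Add(Rational(-7465, 26), Pow(39, Rational(1, 2))) ≈ -280.87)
Mul(Add(v, 1188), -720) = Mul(Add(Add(Rational(-7465, 26), Pow(39, Rational(1, 2))), 1188), -720) = Mul(Add(Rational(23423, 26), Pow(39, Rational(1, 2))), -720) = Add(Rational(-8432280, 13), Mul(-720, Pow(39, Rational(1, 2))))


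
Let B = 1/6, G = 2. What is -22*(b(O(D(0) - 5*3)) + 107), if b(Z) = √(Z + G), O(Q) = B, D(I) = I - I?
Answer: -2354 - 11*√78/3 ≈ -2386.4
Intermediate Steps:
D(I) = 0
B = ⅙ (B = 1*(⅙) = ⅙ ≈ 0.16667)
O(Q) = ⅙
b(Z) = √(2 + Z) (b(Z) = √(Z + 2) = √(2 + Z))
-22*(b(O(D(0) - 5*3)) + 107) = -22*(√(2 + ⅙) + 107) = -22*(√(13/6) + 107) = -22*(√78/6 + 107) = -22*(107 + √78/6) = -2354 - 11*√78/3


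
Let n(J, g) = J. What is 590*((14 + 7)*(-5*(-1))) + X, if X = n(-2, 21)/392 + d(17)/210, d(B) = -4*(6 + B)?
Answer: 182131697/2940 ≈ 61950.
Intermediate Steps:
d(B) = -24 - 4*B
X = -1303/2940 (X = -2/392 + (-24 - 4*17)/210 = -2*1/392 + (-24 - 68)*(1/210) = -1/196 - 92*1/210 = -1/196 - 46/105 = -1303/2940 ≈ -0.44320)
590*((14 + 7)*(-5*(-1))) + X = 590*((14 + 7)*(-5*(-1))) - 1303/2940 = 590*(21*5) - 1303/2940 = 590*105 - 1303/2940 = 61950 - 1303/2940 = 182131697/2940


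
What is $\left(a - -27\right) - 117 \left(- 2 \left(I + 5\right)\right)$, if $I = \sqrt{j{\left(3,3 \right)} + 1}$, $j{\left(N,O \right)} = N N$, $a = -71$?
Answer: $1126 + 234 \sqrt{10} \approx 1866.0$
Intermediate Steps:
$j{\left(N,O \right)} = N^{2}$
$I = \sqrt{10}$ ($I = \sqrt{3^{2} + 1} = \sqrt{9 + 1} = \sqrt{10} \approx 3.1623$)
$\left(a - -27\right) - 117 \left(- 2 \left(I + 5\right)\right) = \left(-71 - -27\right) - 117 \left(- 2 \left(\sqrt{10} + 5\right)\right) = \left(-71 + 27\right) - 117 \left(- 2 \left(5 + \sqrt{10}\right)\right) = -44 - 117 \left(-10 - 2 \sqrt{10}\right) = -44 + \left(1170 + 234 \sqrt{10}\right) = 1126 + 234 \sqrt{10}$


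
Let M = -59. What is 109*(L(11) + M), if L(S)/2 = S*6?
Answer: 7957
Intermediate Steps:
L(S) = 12*S (L(S) = 2*(S*6) = 2*(6*S) = 12*S)
109*(L(11) + M) = 109*(12*11 - 59) = 109*(132 - 59) = 109*73 = 7957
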